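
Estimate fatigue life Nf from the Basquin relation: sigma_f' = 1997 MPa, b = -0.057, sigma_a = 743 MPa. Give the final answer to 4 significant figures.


sigma_a = sigma_f' * (2*Nf)^b
2*Nf = (sigma_a / sigma_f')^(1/b)
2*Nf = (743 / 1997)^(1/-0.057)
2*Nf = 3.41307e+07
Nf = 1.707e+07 cycles


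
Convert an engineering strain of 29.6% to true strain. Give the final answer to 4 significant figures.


epsilon_true = ln(1 + epsilon_eng)
epsilon_true = ln(1 + 0.296)
epsilon_true = 0.2593


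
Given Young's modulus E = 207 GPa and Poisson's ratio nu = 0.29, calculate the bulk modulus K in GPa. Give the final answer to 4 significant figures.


K = E / (3*(1-2*nu))
K = 207 / (3*(1-2*0.29))
K = 164.3 GPa


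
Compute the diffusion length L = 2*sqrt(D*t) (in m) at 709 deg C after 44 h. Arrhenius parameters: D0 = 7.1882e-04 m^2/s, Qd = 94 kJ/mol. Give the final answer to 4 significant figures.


Step 1: D = D0 * exp(-Qd/(R*T))
T = 982.15 K
D = 7.1882e-04 * exp(-94e3 / (8.314 * 982.15)) = 7.19691e-09 m^2/s
Step 2: L = 2*sqrt(D*t)
t = 44 h = 158400 s
L = 2*sqrt(7.19691e-09 * 158400) = 0.06753 m


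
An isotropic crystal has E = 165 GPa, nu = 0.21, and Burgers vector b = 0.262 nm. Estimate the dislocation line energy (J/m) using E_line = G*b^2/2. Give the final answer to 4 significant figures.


Step 1: G = E / (2*(1+nu))
G = 165 / (2*(1+0.21)) = 68.1818 GPa = 6.81818e+10 Pa
Step 2: E_line = G*b^2/2
b = 0.262 nm = 2.62e-10 m
E_line = 0.5 * 6.81818e+10 * (2.62e-10)^2 = 2.34e-09 J/m


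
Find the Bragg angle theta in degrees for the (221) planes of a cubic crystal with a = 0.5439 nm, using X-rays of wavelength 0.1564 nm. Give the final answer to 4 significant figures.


d = a / sqrt(h^2+k^2+l^2)
d = 0.5439 / sqrt(9) = 0.1813 nm
lambda = 2*d*sin(theta)  =>  sin(theta) = lambda / (2*d)
sin(theta) = 0.1564 / (2 * 0.1813) = 0.431329
theta = 25.55 deg


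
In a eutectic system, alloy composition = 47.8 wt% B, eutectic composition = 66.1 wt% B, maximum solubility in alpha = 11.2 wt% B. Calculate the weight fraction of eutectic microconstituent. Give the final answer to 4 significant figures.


f_primary = (C_e - C0) / (C_e - C_alpha_max)
f_primary = (66.1 - 47.8) / (66.1 - 11.2)
f_primary = 0.333333
f_eutectic = 1 - 0.333333 = 0.6667


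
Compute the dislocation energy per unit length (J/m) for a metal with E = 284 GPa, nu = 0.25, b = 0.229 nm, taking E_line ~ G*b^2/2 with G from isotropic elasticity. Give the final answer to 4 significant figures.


Step 1: G = E / (2*(1+nu))
G = 284 / (2*(1+0.25)) = 113.6 GPa = 1.136e+11 Pa
Step 2: E_line = G*b^2/2
b = 0.229 nm = 2.29e-10 m
E_line = 0.5 * 1.136e+11 * (2.29e-10)^2 = 2.979e-09 J/m


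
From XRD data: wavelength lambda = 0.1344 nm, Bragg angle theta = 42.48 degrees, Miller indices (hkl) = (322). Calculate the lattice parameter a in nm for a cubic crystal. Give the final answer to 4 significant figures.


d = lambda / (2*sin(theta))
d = 0.1344 / (2*sin(42.48 deg))
d = 0.0995065 nm
a = d * sqrt(h^2+k^2+l^2) = 0.0995065 * sqrt(17)
a = 0.4103 nm


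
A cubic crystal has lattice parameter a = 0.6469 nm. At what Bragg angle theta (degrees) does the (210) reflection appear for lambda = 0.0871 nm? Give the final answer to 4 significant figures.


d = a / sqrt(h^2+k^2+l^2)
d = 0.6469 / sqrt(5) = 0.289302 nm
lambda = 2*d*sin(theta)  =>  sin(theta) = lambda / (2*d)
sin(theta) = 0.0871 / (2 * 0.289302) = 0.150534
theta = 8.658 deg


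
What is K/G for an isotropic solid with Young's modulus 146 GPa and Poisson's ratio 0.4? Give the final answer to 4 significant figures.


G = E / (2*(1+nu))
G = 146 / (2*(1+0.4)) = 52.1429 GPa
K = E / (3*(1-2*nu))
K = 146 / (3*(1-2*0.4)) = 243.333 GPa
K/G = 243.333 / 52.1429 = 4.667


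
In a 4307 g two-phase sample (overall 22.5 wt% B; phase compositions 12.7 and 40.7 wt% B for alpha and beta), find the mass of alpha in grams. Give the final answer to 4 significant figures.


f_alpha = (C_beta - C0) / (C_beta - C_alpha)
f_alpha = (40.7 - 22.5) / (40.7 - 12.7) = 0.65
m_alpha = f_alpha * m_total = 0.65 * 4307 = 2800 g


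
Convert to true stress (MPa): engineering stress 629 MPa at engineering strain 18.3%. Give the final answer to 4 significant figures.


sigma_true = sigma_eng * (1 + epsilon_eng)
sigma_true = 629 * (1 + 0.183)
sigma_true = 744.1 MPa


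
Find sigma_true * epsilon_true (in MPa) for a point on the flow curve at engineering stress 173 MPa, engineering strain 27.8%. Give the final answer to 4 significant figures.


sigma_true = sigma_eng * (1 + epsilon_eng)
sigma_true = 173 * (1 + 0.278) = 221.094 MPa
epsilon_true = ln(1 + epsilon_eng)
epsilon_true = ln(1 + 0.278) = 0.245296
sigma_true * epsilon_true = 221.094 * 0.245296 = 54.23 MPa


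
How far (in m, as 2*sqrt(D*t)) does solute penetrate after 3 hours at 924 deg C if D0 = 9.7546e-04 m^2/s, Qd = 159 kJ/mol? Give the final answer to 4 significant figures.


Step 1: D = D0 * exp(-Qd/(R*T))
T = 1197.15 K
D = 9.7546e-04 * exp(-159e3 / (8.314 * 1197.15)) = 1.12562e-10 m^2/s
Step 2: L = 2*sqrt(D*t)
t = 3 h = 10800 s
L = 2*sqrt(1.12562e-10 * 10800) = 2.205e-03 m


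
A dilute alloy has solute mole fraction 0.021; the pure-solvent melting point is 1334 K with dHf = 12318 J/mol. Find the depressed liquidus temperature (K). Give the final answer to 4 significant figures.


dT = R*Tm^2*x / dHf
dT = 8.314 * 1334^2 * 0.021 / 12318
dT = 25.2232 K
T_new = 1334 - 25.2232 = 1309 K


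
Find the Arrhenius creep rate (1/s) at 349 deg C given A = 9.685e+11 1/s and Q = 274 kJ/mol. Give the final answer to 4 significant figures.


rate = A * exp(-Q / (R*T))
T = 349 + 273.15 = 622.15 K
rate = 9.685e+11 * exp(-274e3 / (8.314 * 622.15))
rate = 9.565e-12 1/s


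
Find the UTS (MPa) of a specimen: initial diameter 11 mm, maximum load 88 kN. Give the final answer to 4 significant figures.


A0 = pi*(d/2)^2 = pi*(11/2)^2 = 95.0332 mm^2
UTS = F_max / A0 = 88*1000 / 95.0332
UTS = 926 MPa


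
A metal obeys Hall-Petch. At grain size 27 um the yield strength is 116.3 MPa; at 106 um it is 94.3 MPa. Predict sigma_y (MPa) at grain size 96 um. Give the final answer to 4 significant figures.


sigma_y = sigma0 + k / sqrt(d)
1/sqrt(d1) = 1/sqrt(2.7e-05) = 192.45;  1/sqrt(d2) = 97.1286
k = (sigma1 - sigma2) / (1/sqrt(d1) - 1/sqrt(d2)) = (116.3 - 94.3) / (192.45 - 97.1286) = 0.230798 MPa*m^0.5
sigma0 = sigma1 - k/sqrt(d1) = 116.3 - 0.230798*192.45 = 71.8829 MPa
sigma_y(d3) = 71.8829 + 0.230798 / sqrt(9.6e-05) = 95.44 MPa


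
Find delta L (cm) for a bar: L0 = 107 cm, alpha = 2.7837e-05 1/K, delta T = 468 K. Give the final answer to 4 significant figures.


dL = L0 * alpha * dT
dL = 107 * 2.7837e-05 * 468
dL = 1.394 cm


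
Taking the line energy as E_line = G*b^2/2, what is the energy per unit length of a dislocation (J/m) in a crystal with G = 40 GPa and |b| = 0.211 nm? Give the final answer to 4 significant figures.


E = G*b^2/2
b = 0.211 nm = 2.11e-10 m
G = 40 GPa = 4e+10 Pa
E = 0.5 * 4e+10 * (2.11e-10)^2
E = 8.904e-10 J/m


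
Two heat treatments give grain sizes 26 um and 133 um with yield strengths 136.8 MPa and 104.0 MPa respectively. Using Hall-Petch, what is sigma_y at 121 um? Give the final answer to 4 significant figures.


sigma_y = sigma0 + k / sqrt(d)
1/sqrt(d1) = 1/sqrt(2.6e-05) = 196.116;  1/sqrt(d2) = 86.711
k = (sigma1 - sigma2) / (1/sqrt(d1) - 1/sqrt(d2)) = (136.8 - 104.0) / (196.116 - 86.711) = 0.299803 MPa*m^0.5
sigma0 = sigma1 - k/sqrt(d1) = 136.8 - 0.299803*196.116 = 78.0038 MPa
sigma_y(d3) = 78.0038 + 0.299803 / sqrt(1.21e-04) = 105.3 MPa


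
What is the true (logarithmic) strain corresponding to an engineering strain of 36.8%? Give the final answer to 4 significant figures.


epsilon_true = ln(1 + epsilon_eng)
epsilon_true = ln(1 + 0.368)
epsilon_true = 0.3133


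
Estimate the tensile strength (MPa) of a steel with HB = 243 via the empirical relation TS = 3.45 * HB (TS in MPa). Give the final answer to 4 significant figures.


TS (MPa) = 3.45 * HB
TS = 3.45 * 243
TS = 838.4 MPa


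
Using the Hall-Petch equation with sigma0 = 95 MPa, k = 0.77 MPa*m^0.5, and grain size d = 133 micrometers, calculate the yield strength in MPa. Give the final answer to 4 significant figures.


sigma_y = sigma0 + k / sqrt(d)
d = 133 um = 1.33e-04 m
sigma_y = 95 + 0.77 / sqrt(1.33e-04)
sigma_y = 161.8 MPa


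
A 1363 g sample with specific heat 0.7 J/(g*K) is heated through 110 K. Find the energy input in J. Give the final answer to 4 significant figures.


Q = m * cp * dT
Q = 1363 * 0.7 * 110
Q = 105000 J


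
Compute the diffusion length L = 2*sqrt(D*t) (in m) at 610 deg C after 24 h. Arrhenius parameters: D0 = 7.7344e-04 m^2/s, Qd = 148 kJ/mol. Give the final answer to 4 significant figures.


Step 1: D = D0 * exp(-Qd/(R*T))
T = 883.15 K
D = 7.7344e-04 * exp(-148e3 / (8.314 * 883.15)) = 1.3631e-12 m^2/s
Step 2: L = 2*sqrt(D*t)
t = 24 h = 86400 s
L = 2*sqrt(1.3631e-12 * 86400) = 6.864e-04 m


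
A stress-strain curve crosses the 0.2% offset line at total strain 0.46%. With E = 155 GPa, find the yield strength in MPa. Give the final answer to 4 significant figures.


Offset strain = 0.002
Elastic strain at yield = total_strain - offset = 4.6e-03 - 0.002 = 2.6e-03
sigma_y = E * elastic_strain = 155000 * 2.6e-03
sigma_y = 403 MPa


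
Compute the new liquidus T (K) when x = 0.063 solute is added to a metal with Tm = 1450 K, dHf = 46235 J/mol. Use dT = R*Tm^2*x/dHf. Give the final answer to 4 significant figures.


dT = R*Tm^2*x / dHf
dT = 8.314 * 1450^2 * 0.063 / 46235
dT = 23.8186 K
T_new = 1450 - 23.8186 = 1426 K


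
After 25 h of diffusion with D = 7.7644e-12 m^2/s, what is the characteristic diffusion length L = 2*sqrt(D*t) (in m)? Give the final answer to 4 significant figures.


t = 25 hr = 90000 s
Diffusion length = 2*sqrt(D*t)
= 2*sqrt(7.7644e-12 * 90000)
= 1.672e-03 m


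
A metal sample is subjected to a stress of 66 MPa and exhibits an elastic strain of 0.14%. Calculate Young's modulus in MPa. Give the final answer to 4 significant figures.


E = sigma / epsilon
epsilon = 0.14% = 1.4e-03
E = 66 / 1.4e-03
E = 47140 MPa


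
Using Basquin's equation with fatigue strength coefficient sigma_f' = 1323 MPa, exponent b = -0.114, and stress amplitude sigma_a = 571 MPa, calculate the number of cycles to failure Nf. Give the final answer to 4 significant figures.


sigma_a = sigma_f' * (2*Nf)^b
2*Nf = (sigma_a / sigma_f')^(1/b)
2*Nf = (571 / 1323)^(1/-0.114)
2*Nf = 1588.86
Nf = 794.4 cycles


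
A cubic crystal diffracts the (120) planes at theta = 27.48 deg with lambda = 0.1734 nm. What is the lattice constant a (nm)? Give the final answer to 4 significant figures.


d = lambda / (2*sin(theta))
d = 0.1734 / (2*sin(27.48 deg))
d = 0.187891 nm
a = d * sqrt(h^2+k^2+l^2) = 0.187891 * sqrt(5)
a = 0.4201 nm


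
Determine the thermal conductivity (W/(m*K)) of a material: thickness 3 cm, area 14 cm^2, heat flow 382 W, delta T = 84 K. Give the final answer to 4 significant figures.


k = Q*L / (A*dT)
L = 0.03 m, A = 1.4e-03 m^2
k = 382 * 0.03 / (1.4e-03 * 84)
k = 97.45 W/(m*K)


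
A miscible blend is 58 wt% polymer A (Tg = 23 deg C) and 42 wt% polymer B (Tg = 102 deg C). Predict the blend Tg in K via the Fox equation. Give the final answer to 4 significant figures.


1/Tg = w1/Tg1 + w2/Tg2 (in Kelvin)
Tg1 = 296.15 K, Tg2 = 375.15 K
1/Tg = 0.58/296.15 + 0.42/375.15
Tg = 324.9 K


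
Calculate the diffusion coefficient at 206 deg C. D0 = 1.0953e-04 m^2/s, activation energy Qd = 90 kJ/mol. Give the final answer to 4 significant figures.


D = D0 * exp(-Qd / (R*T))
T = 479.15 K
D = 1.0953e-04 * exp(-90e3 / (8.314 * 479.15))
D = 1.69e-14 m^2/s


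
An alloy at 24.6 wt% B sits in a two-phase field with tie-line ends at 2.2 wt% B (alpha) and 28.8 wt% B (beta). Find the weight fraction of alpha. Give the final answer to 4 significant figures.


f_alpha = (C_beta - C0) / (C_beta - C_alpha)
f_alpha = (28.8 - 24.6) / (28.8 - 2.2)
f_alpha = 0.1579


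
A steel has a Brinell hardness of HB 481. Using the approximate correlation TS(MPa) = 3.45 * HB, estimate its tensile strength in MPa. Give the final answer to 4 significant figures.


TS (MPa) = 3.45 * HB
TS = 3.45 * 481
TS = 1659 MPa


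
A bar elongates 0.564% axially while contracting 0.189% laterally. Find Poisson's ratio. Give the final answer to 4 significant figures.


nu = -epsilon_lat / epsilon_axial
Lateral strain is contraction (negative), so using magnitudes:
nu = 0.189 / 0.564
nu = 0.3351


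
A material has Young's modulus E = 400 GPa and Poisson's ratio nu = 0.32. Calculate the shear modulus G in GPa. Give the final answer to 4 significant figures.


G = E / (2*(1+nu))
G = 400 / (2*(1+0.32))
G = 151.5 GPa


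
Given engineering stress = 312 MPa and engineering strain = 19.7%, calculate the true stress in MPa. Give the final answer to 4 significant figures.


sigma_true = sigma_eng * (1 + epsilon_eng)
sigma_true = 312 * (1 + 0.197)
sigma_true = 373.5 MPa


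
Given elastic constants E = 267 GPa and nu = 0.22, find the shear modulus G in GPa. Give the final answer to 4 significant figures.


G = E / (2*(1+nu))
G = 267 / (2*(1+0.22))
G = 109.4 GPa


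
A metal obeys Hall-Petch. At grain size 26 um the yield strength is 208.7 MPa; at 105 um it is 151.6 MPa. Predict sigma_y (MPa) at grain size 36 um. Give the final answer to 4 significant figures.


sigma_y = sigma0 + k / sqrt(d)
1/sqrt(d1) = 1/sqrt(2.6e-05) = 196.116;  1/sqrt(d2) = 97.59
k = (sigma1 - sigma2) / (1/sqrt(d1) - 1/sqrt(d2)) = (208.7 - 151.6) / (196.116 - 97.59) = 0.579542 MPa*m^0.5
sigma0 = sigma1 - k/sqrt(d1) = 208.7 - 0.579542*196.116 = 95.0425 MPa
sigma_y(d3) = 95.0425 + 0.579542 / sqrt(3.6e-05) = 191.6 MPa


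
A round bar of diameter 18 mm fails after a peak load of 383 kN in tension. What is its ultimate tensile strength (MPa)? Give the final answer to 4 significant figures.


A0 = pi*(d/2)^2 = pi*(18/2)^2 = 254.469 mm^2
UTS = F_max / A0 = 383*1000 / 254.469
UTS = 1505 MPa


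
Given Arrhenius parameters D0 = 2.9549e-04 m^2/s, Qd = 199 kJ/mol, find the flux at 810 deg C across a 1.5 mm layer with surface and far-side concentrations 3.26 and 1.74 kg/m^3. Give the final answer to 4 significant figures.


Step 1: D = D0 * exp(-Qd/(R*T))
T = 810 + 273.15 = 1083.15 K
D = 2.9549e-04 * exp(-199e3 / (8.314 * 1083.15)) = 7.47258e-14 m^2/s
Step 2: J = D * (C1 - C2) / dx
J = 7.47258e-14 * (3.26 - 1.74) / 1.5e-03
J = 7.572e-11 kg/(m^2*s)


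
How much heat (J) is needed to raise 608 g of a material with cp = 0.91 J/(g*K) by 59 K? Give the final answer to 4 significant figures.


Q = m * cp * dT
Q = 608 * 0.91 * 59
Q = 32640 J


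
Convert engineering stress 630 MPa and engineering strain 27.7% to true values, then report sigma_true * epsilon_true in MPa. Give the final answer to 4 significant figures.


sigma_true = sigma_eng * (1 + epsilon_eng)
sigma_true = 630 * (1 + 0.277) = 804.51 MPa
epsilon_true = ln(1 + epsilon_eng)
epsilon_true = ln(1 + 0.277) = 0.244514
sigma_true * epsilon_true = 804.51 * 0.244514 = 196.7 MPa


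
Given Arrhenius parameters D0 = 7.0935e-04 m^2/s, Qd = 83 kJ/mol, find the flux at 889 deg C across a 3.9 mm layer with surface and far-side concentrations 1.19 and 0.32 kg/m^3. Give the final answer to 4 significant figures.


Step 1: D = D0 * exp(-Qd/(R*T))
T = 889 + 273.15 = 1162.15 K
D = 7.0935e-04 * exp(-83e3 / (8.314 * 1162.15)) = 1.31875e-07 m^2/s
Step 2: J = D * (C1 - C2) / dx
J = 1.31875e-07 * (1.19 - 0.32) / 3.9e-03
J = 2.942e-05 kg/(m^2*s)


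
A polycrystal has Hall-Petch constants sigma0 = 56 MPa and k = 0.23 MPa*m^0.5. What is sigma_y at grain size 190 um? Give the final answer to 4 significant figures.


sigma_y = sigma0 + k / sqrt(d)
d = 190 um = 1.9e-04 m
sigma_y = 56 + 0.23 / sqrt(1.9e-04)
sigma_y = 72.69 MPa


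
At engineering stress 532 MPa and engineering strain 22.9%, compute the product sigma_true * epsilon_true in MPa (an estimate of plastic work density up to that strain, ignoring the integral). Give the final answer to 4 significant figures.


sigma_true = sigma_eng * (1 + epsilon_eng)
sigma_true = 532 * (1 + 0.229) = 653.828 MPa
epsilon_true = ln(1 + epsilon_eng)
epsilon_true = ln(1 + 0.229) = 0.206201
sigma_true * epsilon_true = 653.828 * 0.206201 = 134.8 MPa


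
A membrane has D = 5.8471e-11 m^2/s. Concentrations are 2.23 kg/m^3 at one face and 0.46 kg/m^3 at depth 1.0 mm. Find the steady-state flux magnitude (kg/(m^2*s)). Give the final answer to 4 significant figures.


J = -D * (dC/dx) = D * (C1 - C2) / dx
J = 5.8471e-11 * (2.23 - 0.46) / 1e-03
J = 1.035e-07 kg/(m^2*s)


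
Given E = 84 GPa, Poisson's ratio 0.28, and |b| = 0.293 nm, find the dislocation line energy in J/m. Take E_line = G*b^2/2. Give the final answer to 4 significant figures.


Step 1: G = E / (2*(1+nu))
G = 84 / (2*(1+0.28)) = 32.8125 GPa = 3.28125e+10 Pa
Step 2: E_line = G*b^2/2
b = 0.293 nm = 2.93e-10 m
E_line = 0.5 * 3.28125e+10 * (2.93e-10)^2 = 1.408e-09 J/m


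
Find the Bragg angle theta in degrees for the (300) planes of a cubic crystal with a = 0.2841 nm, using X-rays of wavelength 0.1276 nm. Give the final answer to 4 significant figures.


d = a / sqrt(h^2+k^2+l^2)
d = 0.2841 / sqrt(9) = 0.0947 nm
lambda = 2*d*sin(theta)  =>  sin(theta) = lambda / (2*d)
sin(theta) = 0.1276 / (2 * 0.0947) = 0.673706
theta = 42.35 deg


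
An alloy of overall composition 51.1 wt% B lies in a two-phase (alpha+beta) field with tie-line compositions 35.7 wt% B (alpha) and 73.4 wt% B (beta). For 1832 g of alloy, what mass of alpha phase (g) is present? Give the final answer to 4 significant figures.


f_alpha = (C_beta - C0) / (C_beta - C_alpha)
f_alpha = (73.4 - 51.1) / (73.4 - 35.7) = 0.591512
m_alpha = f_alpha * m_total = 0.591512 * 1832 = 1084 g


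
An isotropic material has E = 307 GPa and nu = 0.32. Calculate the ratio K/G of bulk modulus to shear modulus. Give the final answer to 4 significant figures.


G = E / (2*(1+nu))
G = 307 / (2*(1+0.32)) = 116.288 GPa
K = E / (3*(1-2*nu))
K = 307 / (3*(1-2*0.32)) = 284.259 GPa
K/G = 284.259 / 116.288 = 2.444


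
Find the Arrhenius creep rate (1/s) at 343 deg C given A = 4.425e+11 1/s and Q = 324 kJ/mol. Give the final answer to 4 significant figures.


rate = A * exp(-Q / (R*T))
T = 343 + 273.15 = 616.15 K
rate = 4.425e+11 * exp(-324e3 / (8.314 * 616.15))
rate = 1.505e-16 1/s


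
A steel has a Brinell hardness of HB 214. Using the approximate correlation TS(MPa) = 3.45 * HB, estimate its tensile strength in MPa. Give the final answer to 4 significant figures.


TS (MPa) = 3.45 * HB
TS = 3.45 * 214
TS = 738.3 MPa


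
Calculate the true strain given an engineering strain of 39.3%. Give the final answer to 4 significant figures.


epsilon_true = ln(1 + epsilon_eng)
epsilon_true = ln(1 + 0.393)
epsilon_true = 0.3315


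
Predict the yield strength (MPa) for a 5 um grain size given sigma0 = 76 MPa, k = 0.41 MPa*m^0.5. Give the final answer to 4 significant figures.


sigma_y = sigma0 + k / sqrt(d)
d = 5 um = 5e-06 m
sigma_y = 76 + 0.41 / sqrt(5e-06)
sigma_y = 259.4 MPa


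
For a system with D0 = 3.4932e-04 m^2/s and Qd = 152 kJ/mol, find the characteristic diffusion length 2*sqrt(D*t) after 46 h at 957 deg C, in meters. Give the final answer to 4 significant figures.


Step 1: D = D0 * exp(-Qd/(R*T))
T = 1230.15 K
D = 3.4932e-04 * exp(-152e3 / (8.314 * 1230.15)) = 1.22678e-10 m^2/s
Step 2: L = 2*sqrt(D*t)
t = 46 h = 165600 s
L = 2*sqrt(1.22678e-10 * 165600) = 9.015e-03 m


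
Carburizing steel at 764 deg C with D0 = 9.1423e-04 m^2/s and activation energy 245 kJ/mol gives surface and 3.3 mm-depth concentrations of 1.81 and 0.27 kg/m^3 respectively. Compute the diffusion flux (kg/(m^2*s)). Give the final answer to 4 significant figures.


Step 1: D = D0 * exp(-Qd/(R*T))
T = 764 + 273.15 = 1037.15 K
D = 9.1423e-04 * exp(-245e3 / (8.314 * 1037.15)) = 4.18331e-16 m^2/s
Step 2: J = D * (C1 - C2) / dx
J = 4.18331e-16 * (1.81 - 0.27) / 3.3e-03
J = 1.952e-13 kg/(m^2*s)


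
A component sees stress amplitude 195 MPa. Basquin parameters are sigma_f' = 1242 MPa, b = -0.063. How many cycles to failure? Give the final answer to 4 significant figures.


sigma_a = sigma_f' * (2*Nf)^b
2*Nf = (sigma_a / sigma_f')^(1/b)
2*Nf = (195 / 1242)^(1/-0.063)
2*Nf = 5.7981e+12
Nf = 2.899e+12 cycles


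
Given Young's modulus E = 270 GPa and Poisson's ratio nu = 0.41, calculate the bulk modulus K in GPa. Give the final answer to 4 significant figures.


K = E / (3*(1-2*nu))
K = 270 / (3*(1-2*0.41))
K = 500 GPa


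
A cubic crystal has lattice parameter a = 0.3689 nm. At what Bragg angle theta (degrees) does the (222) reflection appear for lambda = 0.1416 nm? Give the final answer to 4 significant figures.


d = a / sqrt(h^2+k^2+l^2)
d = 0.3689 / sqrt(12) = 0.106492 nm
lambda = 2*d*sin(theta)  =>  sin(theta) = lambda / (2*d)
sin(theta) = 0.1416 / (2 * 0.106492) = 0.664837
theta = 41.67 deg


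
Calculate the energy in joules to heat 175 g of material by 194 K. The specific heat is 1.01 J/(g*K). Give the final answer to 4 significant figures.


Q = m * cp * dT
Q = 175 * 1.01 * 194
Q = 34290 J


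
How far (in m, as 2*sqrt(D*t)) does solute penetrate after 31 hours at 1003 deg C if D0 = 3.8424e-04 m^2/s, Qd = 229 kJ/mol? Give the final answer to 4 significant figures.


Step 1: D = D0 * exp(-Qd/(R*T))
T = 1276.15 K
D = 3.8424e-04 * exp(-229e3 / (8.314 * 1276.15)) = 1.62543e-13 m^2/s
Step 2: L = 2*sqrt(D*t)
t = 31 h = 111600 s
L = 2*sqrt(1.62543e-13 * 111600) = 2.694e-04 m


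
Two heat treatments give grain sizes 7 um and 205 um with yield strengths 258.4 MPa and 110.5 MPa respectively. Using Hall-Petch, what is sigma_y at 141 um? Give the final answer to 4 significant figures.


sigma_y = sigma0 + k / sqrt(d)
1/sqrt(d1) = 1/sqrt(7e-06) = 377.964;  1/sqrt(d2) = 69.843
k = (sigma1 - sigma2) / (1/sqrt(d1) - 1/sqrt(d2)) = (258.4 - 110.5) / (377.964 - 69.843) = 0.480006 MPa*m^0.5
sigma0 = sigma1 - k/sqrt(d1) = 258.4 - 0.480006*377.964 = 76.975 MPa
sigma_y(d3) = 76.975 + 0.480006 / sqrt(1.41e-04) = 117.4 MPa


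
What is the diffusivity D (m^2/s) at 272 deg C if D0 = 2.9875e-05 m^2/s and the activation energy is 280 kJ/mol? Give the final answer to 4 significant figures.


D = D0 * exp(-Qd / (R*T))
T = 545.15 K
D = 2.9875e-05 * exp(-280e3 / (8.314 * 545.15))
D = 4.422e-32 m^2/s


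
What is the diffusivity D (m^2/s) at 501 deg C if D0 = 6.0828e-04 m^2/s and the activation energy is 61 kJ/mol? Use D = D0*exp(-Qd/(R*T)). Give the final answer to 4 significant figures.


D = D0 * exp(-Qd / (R*T))
T = 774.15 K
D = 6.0828e-04 * exp(-61e3 / (8.314 * 774.15))
D = 4.657e-08 m^2/s


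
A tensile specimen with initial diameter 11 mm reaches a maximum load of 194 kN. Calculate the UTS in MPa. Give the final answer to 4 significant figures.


A0 = pi*(d/2)^2 = pi*(11/2)^2 = 95.0332 mm^2
UTS = F_max / A0 = 194*1000 / 95.0332
UTS = 2041 MPa


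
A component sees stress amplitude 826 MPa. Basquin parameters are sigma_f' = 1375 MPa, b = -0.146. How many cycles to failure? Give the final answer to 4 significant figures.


sigma_a = sigma_f' * (2*Nf)^b
2*Nf = (sigma_a / sigma_f')^(1/b)
2*Nf = (826 / 1375)^(1/-0.146)
2*Nf = 32.8026
Nf = 16.4 cycles


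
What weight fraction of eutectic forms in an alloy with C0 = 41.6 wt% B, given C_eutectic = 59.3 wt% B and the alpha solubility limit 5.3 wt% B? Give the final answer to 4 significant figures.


f_primary = (C_e - C0) / (C_e - C_alpha_max)
f_primary = (59.3 - 41.6) / (59.3 - 5.3)
f_primary = 0.327778
f_eutectic = 1 - 0.327778 = 0.6722


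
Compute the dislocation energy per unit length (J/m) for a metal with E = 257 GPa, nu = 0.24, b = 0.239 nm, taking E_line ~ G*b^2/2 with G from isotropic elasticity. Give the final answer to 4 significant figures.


Step 1: G = E / (2*(1+nu))
G = 257 / (2*(1+0.24)) = 103.629 GPa = 1.03629e+11 Pa
Step 2: E_line = G*b^2/2
b = 0.239 nm = 2.39e-10 m
E_line = 0.5 * 1.03629e+11 * (2.39e-10)^2 = 2.96e-09 J/m


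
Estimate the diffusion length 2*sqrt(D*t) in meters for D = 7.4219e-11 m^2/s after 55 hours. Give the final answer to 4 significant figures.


t = 55 hr = 198000 s
Diffusion length = 2*sqrt(D*t)
= 2*sqrt(7.4219e-11 * 198000)
= 7.667e-03 m


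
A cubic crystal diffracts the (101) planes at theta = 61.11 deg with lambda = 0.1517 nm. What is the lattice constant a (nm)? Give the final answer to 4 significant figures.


d = lambda / (2*sin(theta))
d = 0.1517 / (2*sin(61.11 deg))
d = 0.0866314 nm
a = d * sqrt(h^2+k^2+l^2) = 0.0866314 * sqrt(2)
a = 0.1225 nm


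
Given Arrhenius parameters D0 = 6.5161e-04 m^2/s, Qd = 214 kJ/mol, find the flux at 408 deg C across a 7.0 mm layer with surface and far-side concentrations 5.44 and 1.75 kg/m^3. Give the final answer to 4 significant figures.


Step 1: D = D0 * exp(-Qd/(R*T))
T = 408 + 273.15 = 681.15 K
D = 6.5161e-04 * exp(-214e3 / (8.314 * 681.15)) = 2.52697e-20 m^2/s
Step 2: J = D * (C1 - C2) / dx
J = 2.52697e-20 * (5.44 - 1.75) / 7e-03
J = 1.332e-17 kg/(m^2*s)


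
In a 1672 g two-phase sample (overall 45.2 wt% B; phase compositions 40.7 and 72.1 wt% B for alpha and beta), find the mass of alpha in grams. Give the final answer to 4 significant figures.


f_alpha = (C_beta - C0) / (C_beta - C_alpha)
f_alpha = (72.1 - 45.2) / (72.1 - 40.7) = 0.856688
m_alpha = f_alpha * m_total = 0.856688 * 1672 = 1432 g


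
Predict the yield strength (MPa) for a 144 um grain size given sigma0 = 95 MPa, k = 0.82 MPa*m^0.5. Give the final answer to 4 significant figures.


sigma_y = sigma0 + k / sqrt(d)
d = 144 um = 1.44e-04 m
sigma_y = 95 + 0.82 / sqrt(1.44e-04)
sigma_y = 163.3 MPa


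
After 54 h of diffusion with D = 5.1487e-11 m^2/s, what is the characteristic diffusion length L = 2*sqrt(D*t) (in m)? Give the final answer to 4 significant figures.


t = 54 hr = 194400 s
Diffusion length = 2*sqrt(D*t)
= 2*sqrt(5.1487e-11 * 194400)
= 6.327e-03 m


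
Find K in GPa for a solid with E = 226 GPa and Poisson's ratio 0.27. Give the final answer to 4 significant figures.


K = E / (3*(1-2*nu))
K = 226 / (3*(1-2*0.27))
K = 163.8 GPa


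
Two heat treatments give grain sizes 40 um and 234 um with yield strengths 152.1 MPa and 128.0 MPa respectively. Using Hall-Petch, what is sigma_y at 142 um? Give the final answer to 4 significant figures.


sigma_y = sigma0 + k / sqrt(d)
1/sqrt(d1) = 1/sqrt(4e-05) = 158.114;  1/sqrt(d2) = 65.372
k = (sigma1 - sigma2) / (1/sqrt(d1) - 1/sqrt(d2)) = (152.1 - 128.0) / (158.114 - 65.372) = 0.259861 MPa*m^0.5
sigma0 = sigma1 - k/sqrt(d1) = 152.1 - 0.259861*158.114 = 111.012 MPa
sigma_y(d3) = 111.012 + 0.259861 / sqrt(1.42e-04) = 132.8 MPa


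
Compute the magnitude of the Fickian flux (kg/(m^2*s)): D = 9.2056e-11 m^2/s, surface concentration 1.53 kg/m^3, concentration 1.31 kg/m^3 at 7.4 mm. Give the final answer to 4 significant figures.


J = -D * (dC/dx) = D * (C1 - C2) / dx
J = 9.2056e-11 * (1.53 - 1.31) / 7.4e-03
J = 2.737e-09 kg/(m^2*s)


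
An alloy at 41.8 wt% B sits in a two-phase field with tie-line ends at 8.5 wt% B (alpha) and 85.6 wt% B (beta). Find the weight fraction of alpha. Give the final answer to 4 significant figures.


f_alpha = (C_beta - C0) / (C_beta - C_alpha)
f_alpha = (85.6 - 41.8) / (85.6 - 8.5)
f_alpha = 0.5681


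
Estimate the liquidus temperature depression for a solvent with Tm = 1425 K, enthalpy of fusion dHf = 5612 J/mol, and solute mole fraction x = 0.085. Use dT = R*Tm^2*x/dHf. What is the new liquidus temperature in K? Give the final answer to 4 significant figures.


dT = R*Tm^2*x / dHf
dT = 8.314 * 1425^2 * 0.085 / 5612
dT = 255.706 K
T_new = 1425 - 255.706 = 1169 K


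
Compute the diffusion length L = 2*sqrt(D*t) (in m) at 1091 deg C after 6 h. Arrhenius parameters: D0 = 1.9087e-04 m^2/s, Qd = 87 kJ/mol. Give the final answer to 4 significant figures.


Step 1: D = D0 * exp(-Qd/(R*T))
T = 1364.15 K
D = 1.9087e-04 * exp(-87e3 / (8.314 * 1364.15)) = 8.8982e-08 m^2/s
Step 2: L = 2*sqrt(D*t)
t = 6 h = 21600 s
L = 2*sqrt(8.8982e-08 * 21600) = 0.08768 m


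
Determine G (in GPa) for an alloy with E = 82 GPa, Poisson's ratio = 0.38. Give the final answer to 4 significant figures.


G = E / (2*(1+nu))
G = 82 / (2*(1+0.38))
G = 29.71 GPa


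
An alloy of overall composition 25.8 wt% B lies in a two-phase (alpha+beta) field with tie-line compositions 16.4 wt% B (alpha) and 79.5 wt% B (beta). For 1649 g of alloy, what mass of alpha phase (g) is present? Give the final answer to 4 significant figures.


f_alpha = (C_beta - C0) / (C_beta - C_alpha)
f_alpha = (79.5 - 25.8) / (79.5 - 16.4) = 0.85103
m_alpha = f_alpha * m_total = 0.85103 * 1649 = 1403 g


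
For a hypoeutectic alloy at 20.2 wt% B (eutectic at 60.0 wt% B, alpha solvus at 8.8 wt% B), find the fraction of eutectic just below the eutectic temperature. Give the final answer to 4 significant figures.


f_primary = (C_e - C0) / (C_e - C_alpha_max)
f_primary = (60.0 - 20.2) / (60.0 - 8.8)
f_primary = 0.777344
f_eutectic = 1 - 0.777344 = 0.2227


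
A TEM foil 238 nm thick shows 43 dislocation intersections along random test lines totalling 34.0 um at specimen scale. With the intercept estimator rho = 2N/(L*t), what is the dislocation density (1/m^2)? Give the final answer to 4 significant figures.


rho = 2N / (L * t)
L = 34.0 um = 3.4e-05 m, t = 238 nm = 2.38e-07 m
rho = 2 * 43 / (3.4e-05 * 2.38e-07)
rho = 1.063e+13 1/m^2


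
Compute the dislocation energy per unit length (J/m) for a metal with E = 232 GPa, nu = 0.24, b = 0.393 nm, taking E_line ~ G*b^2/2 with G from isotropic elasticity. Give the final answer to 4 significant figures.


Step 1: G = E / (2*(1+nu))
G = 232 / (2*(1+0.24)) = 93.5484 GPa = 9.35484e+10 Pa
Step 2: E_line = G*b^2/2
b = 0.393 nm = 3.93e-10 m
E_line = 0.5 * 9.35484e+10 * (3.93e-10)^2 = 7.224e-09 J/m


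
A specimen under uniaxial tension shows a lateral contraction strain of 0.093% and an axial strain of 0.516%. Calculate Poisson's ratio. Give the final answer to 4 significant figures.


nu = -epsilon_lat / epsilon_axial
Lateral strain is contraction (negative), so using magnitudes:
nu = 0.093 / 0.516
nu = 0.1802


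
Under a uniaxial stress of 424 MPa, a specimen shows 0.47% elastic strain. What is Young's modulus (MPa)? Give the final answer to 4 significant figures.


E = sigma / epsilon
epsilon = 0.47% = 4.7e-03
E = 424 / 4.7e-03
E = 90210 MPa


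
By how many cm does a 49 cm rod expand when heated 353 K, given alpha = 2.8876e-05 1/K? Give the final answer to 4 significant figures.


dL = L0 * alpha * dT
dL = 49 * 2.8876e-05 * 353
dL = 0.4995 cm


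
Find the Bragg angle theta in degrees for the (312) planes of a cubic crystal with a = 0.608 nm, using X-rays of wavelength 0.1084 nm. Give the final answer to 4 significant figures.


d = a / sqrt(h^2+k^2+l^2)
d = 0.608 / sqrt(14) = 0.162495 nm
lambda = 2*d*sin(theta)  =>  sin(theta) = lambda / (2*d)
sin(theta) = 0.1084 / (2 * 0.162495) = 0.333549
theta = 19.48 deg


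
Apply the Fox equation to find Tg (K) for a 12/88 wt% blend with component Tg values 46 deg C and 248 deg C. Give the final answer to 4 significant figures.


1/Tg = w1/Tg1 + w2/Tg2 (in Kelvin)
Tg1 = 319.15 K, Tg2 = 521.15 K
1/Tg = 0.12/319.15 + 0.88/521.15
Tg = 484.4 K


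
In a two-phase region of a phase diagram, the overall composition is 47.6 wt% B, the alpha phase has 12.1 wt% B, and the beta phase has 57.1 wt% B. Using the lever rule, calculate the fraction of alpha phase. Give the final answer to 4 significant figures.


f_alpha = (C_beta - C0) / (C_beta - C_alpha)
f_alpha = (57.1 - 47.6) / (57.1 - 12.1)
f_alpha = 0.2111


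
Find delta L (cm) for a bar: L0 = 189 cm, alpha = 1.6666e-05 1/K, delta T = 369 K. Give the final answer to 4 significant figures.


dL = L0 * alpha * dT
dL = 189 * 1.6666e-05 * 369
dL = 1.162 cm


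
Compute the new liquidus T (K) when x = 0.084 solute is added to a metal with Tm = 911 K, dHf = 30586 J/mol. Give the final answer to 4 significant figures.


dT = R*Tm^2*x / dHf
dT = 8.314 * 911^2 * 0.084 / 30586
dT = 18.9497 K
T_new = 911 - 18.9497 = 892.1 K


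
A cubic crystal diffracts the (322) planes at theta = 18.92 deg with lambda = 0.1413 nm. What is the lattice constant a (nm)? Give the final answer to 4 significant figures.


d = lambda / (2*sin(theta))
d = 0.1413 / (2*sin(18.92 deg))
d = 0.217889 nm
a = d * sqrt(h^2+k^2+l^2) = 0.217889 * sqrt(17)
a = 0.8984 nm


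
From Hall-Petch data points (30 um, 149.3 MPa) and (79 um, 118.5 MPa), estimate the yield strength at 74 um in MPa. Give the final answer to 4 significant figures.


sigma_y = sigma0 + k / sqrt(d)
1/sqrt(d1) = 1/sqrt(3e-05) = 182.574;  1/sqrt(d2) = 112.509
k = (sigma1 - sigma2) / (1/sqrt(d1) - 1/sqrt(d2)) = (149.3 - 118.5) / (182.574 - 112.509) = 0.439589 MPa*m^0.5
sigma0 = sigma1 - k/sqrt(d1) = 149.3 - 0.439589*182.574 = 69.0423 MPa
sigma_y(d3) = 69.0423 + 0.439589 / sqrt(7.4e-05) = 120.1 MPa


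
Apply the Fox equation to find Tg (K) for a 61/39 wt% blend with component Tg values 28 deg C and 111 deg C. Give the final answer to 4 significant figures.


1/Tg = w1/Tg1 + w2/Tg2 (in Kelvin)
Tg1 = 301.15 K, Tg2 = 384.15 K
1/Tg = 0.61/301.15 + 0.39/384.15
Tg = 328.9 K


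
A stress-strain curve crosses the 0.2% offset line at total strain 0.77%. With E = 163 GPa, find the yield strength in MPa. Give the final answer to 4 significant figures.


Offset strain = 0.002
Elastic strain at yield = total_strain - offset = 7.7e-03 - 0.002 = 5.7e-03
sigma_y = E * elastic_strain = 163000 * 5.7e-03
sigma_y = 929.1 MPa


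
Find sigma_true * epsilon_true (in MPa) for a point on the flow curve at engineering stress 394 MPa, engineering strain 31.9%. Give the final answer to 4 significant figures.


sigma_true = sigma_eng * (1 + epsilon_eng)
sigma_true = 394 * (1 + 0.319) = 519.686 MPa
epsilon_true = ln(1 + epsilon_eng)
epsilon_true = ln(1 + 0.319) = 0.276874
sigma_true * epsilon_true = 519.686 * 0.276874 = 143.9 MPa


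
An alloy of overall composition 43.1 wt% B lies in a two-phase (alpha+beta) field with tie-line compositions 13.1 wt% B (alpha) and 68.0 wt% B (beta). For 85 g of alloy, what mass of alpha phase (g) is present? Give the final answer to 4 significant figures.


f_alpha = (C_beta - C0) / (C_beta - C_alpha)
f_alpha = (68.0 - 43.1) / (68.0 - 13.1) = 0.453552
m_alpha = f_alpha * m_total = 0.453552 * 85 = 38.55 g


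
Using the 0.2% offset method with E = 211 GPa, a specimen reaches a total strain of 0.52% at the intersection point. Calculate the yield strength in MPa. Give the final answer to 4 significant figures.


Offset strain = 0.002
Elastic strain at yield = total_strain - offset = 5.2e-03 - 0.002 = 3.2e-03
sigma_y = E * elastic_strain = 211000 * 3.2e-03
sigma_y = 675.2 MPa


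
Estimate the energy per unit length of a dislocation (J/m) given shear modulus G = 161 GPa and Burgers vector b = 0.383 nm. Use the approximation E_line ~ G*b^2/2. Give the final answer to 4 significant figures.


E = G*b^2/2
b = 0.383 nm = 3.83e-10 m
G = 161 GPa = 1.61e+11 Pa
E = 0.5 * 1.61e+11 * (3.83e-10)^2
E = 1.181e-08 J/m


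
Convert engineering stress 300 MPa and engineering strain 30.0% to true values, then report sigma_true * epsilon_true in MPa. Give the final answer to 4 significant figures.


sigma_true = sigma_eng * (1 + epsilon_eng)
sigma_true = 300 * (1 + 0.3) = 390 MPa
epsilon_true = ln(1 + epsilon_eng)
epsilon_true = ln(1 + 0.3) = 0.262364
sigma_true * epsilon_true = 390 * 0.262364 = 102.3 MPa


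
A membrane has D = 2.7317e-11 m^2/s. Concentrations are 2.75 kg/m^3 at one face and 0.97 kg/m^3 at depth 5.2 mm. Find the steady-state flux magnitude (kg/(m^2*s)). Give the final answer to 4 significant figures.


J = -D * (dC/dx) = D * (C1 - C2) / dx
J = 2.7317e-11 * (2.75 - 0.97) / 5.2e-03
J = 9.351e-09 kg/(m^2*s)


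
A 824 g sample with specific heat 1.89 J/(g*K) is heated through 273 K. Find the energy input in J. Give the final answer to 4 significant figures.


Q = m * cp * dT
Q = 824 * 1.89 * 273
Q = 425200 J


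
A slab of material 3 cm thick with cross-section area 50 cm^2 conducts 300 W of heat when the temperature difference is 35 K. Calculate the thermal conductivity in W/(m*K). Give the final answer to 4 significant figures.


k = Q*L / (A*dT)
L = 0.03 m, A = 5e-03 m^2
k = 300 * 0.03 / (5e-03 * 35)
k = 51.43 W/(m*K)


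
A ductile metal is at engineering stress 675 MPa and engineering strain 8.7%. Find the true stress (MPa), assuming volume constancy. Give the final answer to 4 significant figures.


sigma_true = sigma_eng * (1 + epsilon_eng)
sigma_true = 675 * (1 + 0.087)
sigma_true = 733.7 MPa


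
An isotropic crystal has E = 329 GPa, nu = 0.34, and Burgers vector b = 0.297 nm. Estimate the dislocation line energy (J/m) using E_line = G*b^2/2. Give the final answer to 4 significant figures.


Step 1: G = E / (2*(1+nu))
G = 329 / (2*(1+0.34)) = 122.761 GPa = 1.22761e+11 Pa
Step 2: E_line = G*b^2/2
b = 0.297 nm = 2.97e-10 m
E_line = 0.5 * 1.22761e+11 * (2.97e-10)^2 = 5.414e-09 J/m


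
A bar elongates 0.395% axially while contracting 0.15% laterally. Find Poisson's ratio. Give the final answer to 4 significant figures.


nu = -epsilon_lat / epsilon_axial
Lateral strain is contraction (negative), so using magnitudes:
nu = 0.15 / 0.395
nu = 0.3797


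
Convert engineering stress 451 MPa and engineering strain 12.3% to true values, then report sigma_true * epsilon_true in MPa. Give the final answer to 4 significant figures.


sigma_true = sigma_eng * (1 + epsilon_eng)
sigma_true = 451 * (1 + 0.123) = 506.473 MPa
epsilon_true = ln(1 + epsilon_eng)
epsilon_true = ln(1 + 0.123) = 0.116004
sigma_true * epsilon_true = 506.473 * 0.116004 = 58.75 MPa


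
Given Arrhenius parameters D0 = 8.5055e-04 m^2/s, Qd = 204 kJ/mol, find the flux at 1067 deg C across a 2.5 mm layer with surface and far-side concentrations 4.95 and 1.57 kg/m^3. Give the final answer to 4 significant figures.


Step 1: D = D0 * exp(-Qd/(R*T))
T = 1067 + 273.15 = 1340.15 K
D = 8.5055e-04 * exp(-204e3 / (8.314 * 1340.15)) = 9.50963e-12 m^2/s
Step 2: J = D * (C1 - C2) / dx
J = 9.50963e-12 * (4.95 - 1.57) / 2.5e-03
J = 1.286e-08 kg/(m^2*s)


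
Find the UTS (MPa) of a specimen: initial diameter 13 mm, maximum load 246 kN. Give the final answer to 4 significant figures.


A0 = pi*(d/2)^2 = pi*(13/2)^2 = 132.732 mm^2
UTS = F_max / A0 = 246*1000 / 132.732
UTS = 1853 MPa


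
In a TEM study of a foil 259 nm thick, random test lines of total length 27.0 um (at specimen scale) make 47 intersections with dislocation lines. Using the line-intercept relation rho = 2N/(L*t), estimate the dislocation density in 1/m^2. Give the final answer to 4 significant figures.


rho = 2N / (L * t)
L = 27.0 um = 2.7e-05 m, t = 259 nm = 2.59e-07 m
rho = 2 * 47 / (2.7e-05 * 2.59e-07)
rho = 1.344e+13 1/m^2


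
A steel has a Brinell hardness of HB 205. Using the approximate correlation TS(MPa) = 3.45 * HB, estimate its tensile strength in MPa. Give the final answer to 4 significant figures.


TS (MPa) = 3.45 * HB
TS = 3.45 * 205
TS = 707.3 MPa


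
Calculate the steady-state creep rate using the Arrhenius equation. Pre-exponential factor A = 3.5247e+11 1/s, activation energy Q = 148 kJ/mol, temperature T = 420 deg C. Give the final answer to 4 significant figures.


rate = A * exp(-Q / (R*T))
T = 420 + 273.15 = 693.15 K
rate = 3.5247e+11 * exp(-148e3 / (8.314 * 693.15))
rate = 2.476 1/s


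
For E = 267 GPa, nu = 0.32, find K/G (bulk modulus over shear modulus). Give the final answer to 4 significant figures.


G = E / (2*(1+nu))
G = 267 / (2*(1+0.32)) = 101.136 GPa
K = E / (3*(1-2*nu))
K = 267 / (3*(1-2*0.32)) = 247.222 GPa
K/G = 247.222 / 101.136 = 2.444


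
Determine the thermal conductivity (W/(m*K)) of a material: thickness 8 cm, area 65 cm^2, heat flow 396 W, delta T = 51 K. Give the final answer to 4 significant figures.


k = Q*L / (A*dT)
L = 0.08 m, A = 6.5e-03 m^2
k = 396 * 0.08 / (6.5e-03 * 51)
k = 95.57 W/(m*K)
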